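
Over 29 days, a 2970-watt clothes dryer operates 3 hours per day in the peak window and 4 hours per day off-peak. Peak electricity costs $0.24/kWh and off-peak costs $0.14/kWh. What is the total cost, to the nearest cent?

$110.25

Peak energy = 2.97 kW × 3 h × 29 = 258.39 kWh
Off-peak energy = 2.97 kW × 4 h × 29 = 344.52 kWh
Cost = 258.39 × $0.24 + 344.52 × $0.14 = $62.0136 + $48.2328 = $110.25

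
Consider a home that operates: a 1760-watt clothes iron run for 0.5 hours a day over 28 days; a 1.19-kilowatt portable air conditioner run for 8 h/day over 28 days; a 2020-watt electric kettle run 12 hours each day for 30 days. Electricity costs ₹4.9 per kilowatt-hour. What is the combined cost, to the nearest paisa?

clothes iron: Runtime = 0.5 h/day × 28 days = 14 h
clothes iron: 1.76 kW × 14 h = 24.64 kWh
portable air conditioner: Runtime = 8 h/day × 28 days = 224 h
portable air conditioner: 1.19 kW × 224 h = 266.56 kWh
electric kettle: Runtime = 12 h/day × 30 days = 360 h
electric kettle: 2.02 kW × 360 h = 727.2 kWh
Total energy = 1018.4 kWh
Cost = 1018.4 × ₹4.9 = ₹4990.16

₹4990.16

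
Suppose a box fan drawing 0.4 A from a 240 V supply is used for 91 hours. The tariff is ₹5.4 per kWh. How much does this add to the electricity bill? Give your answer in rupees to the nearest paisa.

₹47.17

Power = 0.4 A × 240 V = 96 W = 0.096 kW
Energy = 0.096 kW × 91 h = 8.736 kWh
Cost = 8.736 kWh × ₹5.4/kWh = ₹47.17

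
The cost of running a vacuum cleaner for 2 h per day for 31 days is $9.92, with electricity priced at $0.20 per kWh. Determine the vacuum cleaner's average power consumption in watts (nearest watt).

800 W

Energy = $9.92 ÷ $0.20/kWh = 49.6 kWh
Runtime = 2 h/day × 31 days = 62 h
Power = 49.6 kWh ÷ 62 h = 0.8 kW = 800 W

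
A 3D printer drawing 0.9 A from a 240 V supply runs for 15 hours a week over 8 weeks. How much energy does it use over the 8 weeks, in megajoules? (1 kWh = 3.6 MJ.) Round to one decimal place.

93.3 MJ

Power = 0.9 A × 240 V = 216 W = 0.216 kW
Runtime = 15 h/week × 8 weeks = 120 h
Energy = 0.216 kW × 120 h = 25.92 kWh
= 25.92 × 3.6 MJ = 93.3 MJ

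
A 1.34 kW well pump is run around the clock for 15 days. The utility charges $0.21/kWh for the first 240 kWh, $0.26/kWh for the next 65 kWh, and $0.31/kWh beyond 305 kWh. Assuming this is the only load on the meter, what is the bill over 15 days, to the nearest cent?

$122.29

Runtime = 24 h × 15 = 360 h
Energy = 1.34 kW × 360 h = 482.4 kWh
Tier 1 (0–240 kWh): 240 × $0.21 = $50.4
Tier 2 (240–305 kWh): 65 × $0.26 = $16.9
Above 305 kWh: 177.4 × $0.31 = $54.994
Bill = $122.29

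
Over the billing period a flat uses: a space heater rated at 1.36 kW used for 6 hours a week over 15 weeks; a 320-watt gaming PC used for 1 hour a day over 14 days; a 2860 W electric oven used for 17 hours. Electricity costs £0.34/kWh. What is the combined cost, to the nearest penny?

£59.67

space heater: Runtime = 6 h/week × 15 weeks = 90 h
space heater: 1.36 kW × 90 h = 122.4 kWh
gaming PC: Runtime = 1 h/day × 14 days = 14 h
gaming PC: 0.32 kW × 14 h = 4.48 kWh
electric oven: 2.86 kW × 17 h = 48.62 kWh
Total energy = 175.5 kWh
Cost = 175.5 × £0.34 = £59.67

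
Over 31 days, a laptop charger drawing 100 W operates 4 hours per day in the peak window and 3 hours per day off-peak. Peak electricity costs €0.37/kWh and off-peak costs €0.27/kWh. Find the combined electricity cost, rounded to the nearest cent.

€7.10

Peak energy = 0.1 kW × 4 h × 31 = 12.4 kWh
Off-peak energy = 0.1 kW × 3 h × 31 = 9.3 kWh
Cost = 12.4 × €0.37 + 9.3 × €0.27 = €4.588 + €2.511 = €7.10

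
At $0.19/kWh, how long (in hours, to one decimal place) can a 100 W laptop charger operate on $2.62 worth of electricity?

137.9 h

Energy available = $2.62 ÷ $0.19/kWh = 13.7895 kWh
Hours = 13.7895 kWh ÷ 0.1 kW = 137.9 h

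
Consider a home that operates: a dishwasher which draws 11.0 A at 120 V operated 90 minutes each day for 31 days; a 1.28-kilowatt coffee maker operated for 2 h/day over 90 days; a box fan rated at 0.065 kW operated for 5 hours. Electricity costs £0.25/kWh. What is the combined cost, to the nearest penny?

£73.03

dishwasher: Power = 11.0 A × 120 V = 1320 W = 1.32 kW
dishwasher: Runtime = 90 min × 31 = 2790 min = 46.5 h
dishwasher: 1.32 kW × 46.5 h = 61.38 kWh
coffee maker: Runtime = 2 h/day × 90 days = 180 h
coffee maker: 1.28 kW × 180 h = 230.4 kWh
box fan: 0.065 kW × 5 h = 0.325 kWh
Total energy = 292.105 kWh
Cost = 292.105 × £0.25 = £73.03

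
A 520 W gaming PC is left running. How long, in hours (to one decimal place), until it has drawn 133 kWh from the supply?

255.8 h

Hours = 133 kWh ÷ 0.52 kW = 255.8 h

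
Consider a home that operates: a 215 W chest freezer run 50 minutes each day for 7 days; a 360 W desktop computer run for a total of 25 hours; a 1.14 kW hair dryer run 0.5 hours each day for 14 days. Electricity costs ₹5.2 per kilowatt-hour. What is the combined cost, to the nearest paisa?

chest freezer: Runtime = 50 min × 7 = 350 min = 5.833333… h
chest freezer: 0.215 kW × 5.833333… h = 1.254166… kWh
desktop computer: 0.36 kW × 25 h = 9 kWh
hair dryer: Runtime = 0.5 h/day × 14 days = 7 h
hair dryer: 1.14 kW × 7 h = 7.98 kWh
Total energy = 18.234166… kWh
Cost = 18.234166… × ₹5.2 = ₹94.82

₹94.82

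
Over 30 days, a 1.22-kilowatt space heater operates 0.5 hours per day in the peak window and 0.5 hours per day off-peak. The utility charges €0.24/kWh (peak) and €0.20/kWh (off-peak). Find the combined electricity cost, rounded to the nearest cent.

Peak energy = 1.22 kW × 0.5 h × 30 = 18.3 kWh
Off-peak energy = 1.22 kW × 0.5 h × 30 = 18.3 kWh
Cost = 18.3 × €0.24 + 18.3 × €0.20 = €4.392 + €3.66 = €8.05

€8.05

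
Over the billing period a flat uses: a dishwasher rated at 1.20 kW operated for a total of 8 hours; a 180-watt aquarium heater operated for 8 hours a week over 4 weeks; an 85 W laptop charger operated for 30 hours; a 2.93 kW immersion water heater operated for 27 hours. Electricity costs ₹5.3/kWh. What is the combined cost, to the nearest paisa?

dishwasher: 1.2 kW × 8 h = 9.6 kWh
aquarium heater: Runtime = 8 h/week × 4 weeks = 32 h
aquarium heater: 0.18 kW × 32 h = 5.76 kWh
laptop charger: 0.085 kW × 30 h = 2.55 kWh
immersion water heater: 2.93 kW × 27 h = 79.11 kWh
Total energy = 97.02 kWh
Cost = 97.02 × ₹5.3 = ₹514.21

₹514.21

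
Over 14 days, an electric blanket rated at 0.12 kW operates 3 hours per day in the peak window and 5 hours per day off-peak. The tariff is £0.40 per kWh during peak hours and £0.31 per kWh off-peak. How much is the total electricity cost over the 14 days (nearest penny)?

£4.62

Peak energy = 0.12 kW × 3 h × 14 = 5.04 kWh
Off-peak energy = 0.12 kW × 5 h × 14 = 8.4 kWh
Cost = 5.04 × £0.40 + 8.4 × £0.31 = £2.016 + £2.604 = £4.62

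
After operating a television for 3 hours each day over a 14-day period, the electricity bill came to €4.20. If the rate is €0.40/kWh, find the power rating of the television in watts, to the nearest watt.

250 W

Energy = €4.20 ÷ €0.40/kWh = 10.5 kWh
Runtime = 3 h/day × 14 days = 42 h
Power = 10.5 kWh ÷ 42 h = 0.25 kW = 250 W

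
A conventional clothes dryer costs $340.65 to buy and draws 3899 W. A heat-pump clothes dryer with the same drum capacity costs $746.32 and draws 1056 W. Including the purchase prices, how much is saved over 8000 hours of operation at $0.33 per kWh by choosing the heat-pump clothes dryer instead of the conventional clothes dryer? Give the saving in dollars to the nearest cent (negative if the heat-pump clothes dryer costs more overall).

conventional clothes dryer: $340.65 + (3899/1000) kW × 8000 h × $0.33 = $340.65 + $10293.36 = $10634.01
heat-pump clothes dryer: $746.32 + (1056/1000) kW × 8000 h × $0.33 = $746.32 + $2787.84 = $3534.16
Saving = $10634.01 − $3534.16 = $7099.85

$7099.85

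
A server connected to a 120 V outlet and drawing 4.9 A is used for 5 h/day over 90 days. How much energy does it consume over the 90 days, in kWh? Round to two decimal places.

264.60 kWh

Power = 4.9 A × 120 V = 588 W = 0.588 kW
Runtime = 5 h/day × 90 days = 450 h
Energy = 0.588 kW × 450 h = 264.6 kWh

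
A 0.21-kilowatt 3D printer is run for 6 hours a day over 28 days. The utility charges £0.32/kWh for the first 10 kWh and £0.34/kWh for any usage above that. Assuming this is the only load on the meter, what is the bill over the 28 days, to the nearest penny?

Runtime = 6 h/day × 28 days = 168 h
Energy = 0.21 kW × 168 h = 35.28 kWh
Tier 1 (0–10 kWh): 10 × £0.32 = £3.2
Above 10 kWh: 25.28 × £0.34 = £8.5952
Bill = £11.80

£11.80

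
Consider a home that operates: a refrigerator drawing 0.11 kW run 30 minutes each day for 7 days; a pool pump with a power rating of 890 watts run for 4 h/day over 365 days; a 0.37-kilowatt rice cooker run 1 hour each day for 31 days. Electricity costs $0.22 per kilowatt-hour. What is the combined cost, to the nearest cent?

$288.48

refrigerator: Runtime = 30 min × 7 = 210 min = 3.5 h
refrigerator: 0.11 kW × 3.5 h = 0.385 kWh
pool pump: Runtime = 4 h/day × 365 days = 1460 h
pool pump: 0.89 kW × 1460 h = 1299.4 kWh
rice cooker: Runtime = 1 h/day × 31 days = 31 h
rice cooker: 0.37 kW × 31 h = 11.47 kWh
Total energy = 1311.255 kWh
Cost = 1311.255 × $0.22 = $288.48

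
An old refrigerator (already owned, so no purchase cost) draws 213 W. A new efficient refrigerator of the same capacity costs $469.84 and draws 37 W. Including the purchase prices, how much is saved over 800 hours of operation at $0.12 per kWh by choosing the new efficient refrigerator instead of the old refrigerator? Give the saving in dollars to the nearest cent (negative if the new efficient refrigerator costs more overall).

old refrigerator: $0.00 + (213/1000) kW × 800 h × $0.12 = $0.00 + $20.448 = $20.448
new efficient refrigerator: $469.84 + (37/1000) kW × 800 h × $0.12 = $469.84 + $3.552 = $473.392
Saving = $20.448 − $473.392 = −$452.944 → -$452.94

-$452.94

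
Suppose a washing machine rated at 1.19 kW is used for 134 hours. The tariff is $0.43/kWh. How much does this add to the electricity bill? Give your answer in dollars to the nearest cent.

Energy = 1.19 kW × 134 h = 159.46 kWh
Cost = 159.46 kWh × $0.43/kWh = $68.57

$68.57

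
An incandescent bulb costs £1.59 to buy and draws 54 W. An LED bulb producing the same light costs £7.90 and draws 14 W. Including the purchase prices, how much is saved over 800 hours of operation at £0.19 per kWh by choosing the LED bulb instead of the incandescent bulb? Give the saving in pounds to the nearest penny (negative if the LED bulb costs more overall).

-£0.23

incandescent bulb: £1.59 + (54/1000) kW × 800 h × £0.19 = £1.59 + £8.208 = £9.798
LED bulb: £7.90 + (14/1000) kW × 800 h × £0.19 = £7.90 + £2.128 = £10.028
Saving = £9.798 − £10.028 = −£0.23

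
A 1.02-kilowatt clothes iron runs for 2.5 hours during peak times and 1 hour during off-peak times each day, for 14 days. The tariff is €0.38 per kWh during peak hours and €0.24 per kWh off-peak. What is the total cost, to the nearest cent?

€16.99

Peak energy = 1.02 kW × 2.5 h × 14 = 35.7 kWh
Off-peak energy = 1.02 kW × 1 h × 14 = 14.28 kWh
Cost = 35.7 × €0.38 + 14.28 × €0.24 = €13.566 + €3.4272 = €16.99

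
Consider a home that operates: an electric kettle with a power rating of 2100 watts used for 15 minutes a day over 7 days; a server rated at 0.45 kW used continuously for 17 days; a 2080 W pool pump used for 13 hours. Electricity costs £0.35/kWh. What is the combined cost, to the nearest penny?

electric kettle: Runtime = 15 min × 7 = 105 min = 1.75 h
electric kettle: 2.1 kW × 1.75 h = 3.675 kWh
server: Runtime = 24 h × 17 = 408 h
server: 0.45 kW × 408 h = 183.6 kWh
pool pump: 2.08 kW × 13 h = 27.04 kWh
Total energy = 214.315 kWh
Cost = 214.315 × £0.35 = £75.01

£75.01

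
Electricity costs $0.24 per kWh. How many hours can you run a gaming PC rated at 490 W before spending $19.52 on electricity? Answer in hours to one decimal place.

Energy available = $19.52 ÷ $0.24/kWh = 81.3333 kWh
Hours = 81.3333 kWh ÷ 0.49 kW = 166.0 h

166.0 h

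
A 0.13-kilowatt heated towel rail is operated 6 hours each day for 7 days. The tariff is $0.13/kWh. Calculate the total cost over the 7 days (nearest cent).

$0.71

Runtime = 6 h/day × 7 days = 42 h
Energy = 0.13 kW × 42 h = 5.46 kWh
Cost = 5.46 kWh × $0.13/kWh = $0.71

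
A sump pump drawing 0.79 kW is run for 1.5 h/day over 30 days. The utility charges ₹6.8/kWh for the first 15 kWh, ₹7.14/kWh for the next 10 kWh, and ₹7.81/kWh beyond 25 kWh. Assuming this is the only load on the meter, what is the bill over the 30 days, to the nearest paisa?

Runtime = 1.5 h/day × 30 days = 45 h
Energy = 0.79 kW × 45 h = 35.55 kWh
Tier 1 (0–15 kWh): 15 × ₹6.8 = ₹102
Tier 2 (15–25 kWh): 10 × ₹7.14 = ₹71.4
Above 25 kWh: 10.55 × ₹7.81 = ₹82.3955
Bill = ₹255.80

₹255.80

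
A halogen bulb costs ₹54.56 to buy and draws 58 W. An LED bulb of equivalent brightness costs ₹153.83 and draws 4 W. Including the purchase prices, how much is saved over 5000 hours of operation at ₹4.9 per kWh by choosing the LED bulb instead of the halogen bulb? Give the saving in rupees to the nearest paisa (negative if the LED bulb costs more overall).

halogen bulb: ₹54.56 + (58/1000) kW × 5000 h × ₹4.9 = ₹54.56 + ₹1421 = ₹1475.56
LED bulb: ₹153.83 + (4/1000) kW × 5000 h × ₹4.9 = ₹153.83 + ₹98 = ₹251.83
Saving = ₹1475.56 − ₹251.83 = ₹1223.73

₹1223.73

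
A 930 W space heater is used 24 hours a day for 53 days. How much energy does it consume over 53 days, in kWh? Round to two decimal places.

1182.96 kWh

Runtime = 24 h × 53 = 1272 h
Energy = 0.93 kW × 1272 h = 1182.96 kWh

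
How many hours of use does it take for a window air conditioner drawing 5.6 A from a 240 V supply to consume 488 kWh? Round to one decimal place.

363.1 h

Power = 5.6 A × 240 V = 1344 W = 1.344 kW
Hours = 488 kWh ÷ 1.344 kW = 363.1 h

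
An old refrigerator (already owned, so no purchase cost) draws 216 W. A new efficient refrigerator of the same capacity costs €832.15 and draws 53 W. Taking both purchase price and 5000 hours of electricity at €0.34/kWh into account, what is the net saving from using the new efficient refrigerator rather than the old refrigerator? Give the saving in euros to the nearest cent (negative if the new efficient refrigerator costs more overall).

old refrigerator: €0.00 + (216/1000) kW × 5000 h × €0.34 = €0.00 + €367.2 = €367.2
new efficient refrigerator: €832.15 + (53/1000) kW × 5000 h × €0.34 = €832.15 + €90.1 = €922.25
Saving = €367.2 − €922.25 = −€555.05

-€555.05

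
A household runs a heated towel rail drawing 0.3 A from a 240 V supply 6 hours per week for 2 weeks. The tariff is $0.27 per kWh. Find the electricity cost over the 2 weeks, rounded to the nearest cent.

$0.23

Power = 0.3 A × 240 V = 72 W = 0.072 kW
Runtime = 6 h/week × 2 weeks = 12 h
Energy = 0.072 kW × 12 h = 0.864 kWh
Cost = 0.864 kWh × $0.27/kWh = $0.23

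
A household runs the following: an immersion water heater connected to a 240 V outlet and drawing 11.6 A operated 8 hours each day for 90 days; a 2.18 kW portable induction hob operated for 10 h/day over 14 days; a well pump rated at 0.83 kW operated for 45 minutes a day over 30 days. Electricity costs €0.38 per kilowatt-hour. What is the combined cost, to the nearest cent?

immersion water heater: Power = 11.6 A × 240 V = 2784 W = 2.784 kW
immersion water heater: Runtime = 8 h/day × 90 days = 720 h
immersion water heater: 2.784 kW × 720 h = 2004.48 kWh
portable induction hob: Runtime = 10 h/day × 14 days = 140 h
portable induction hob: 2.18 kW × 140 h = 305.2 kWh
well pump: Runtime = 45 min × 30 = 1350 min = 22.5 h
well pump: 0.83 kW × 22.5 h = 18.675 kWh
Total energy = 2328.355 kWh
Cost = 2328.355 × €0.38 = €884.77

€884.77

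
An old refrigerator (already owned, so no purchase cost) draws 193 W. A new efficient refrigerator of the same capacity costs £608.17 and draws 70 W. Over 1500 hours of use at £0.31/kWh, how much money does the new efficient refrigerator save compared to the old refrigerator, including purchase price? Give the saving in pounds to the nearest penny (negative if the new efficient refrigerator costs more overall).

old refrigerator: £0.00 + (193/1000) kW × 1500 h × £0.31 = £0.00 + £89.745 = £89.745
new efficient refrigerator: £608.17 + (70/1000) kW × 1500 h × £0.31 = £608.17 + £32.55 = £640.72
Saving = £89.745 − £640.72 = −£550.975 → -£550.98

-£550.98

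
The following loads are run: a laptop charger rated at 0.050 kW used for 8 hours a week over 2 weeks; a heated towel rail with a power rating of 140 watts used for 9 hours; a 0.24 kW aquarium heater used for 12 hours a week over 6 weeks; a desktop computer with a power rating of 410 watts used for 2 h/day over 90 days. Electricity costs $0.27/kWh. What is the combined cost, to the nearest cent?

$25.15

laptop charger: Runtime = 8 h/week × 2 weeks = 16 h
laptop charger: 0.05 kW × 16 h = 0.8 kWh
heated towel rail: 0.14 kW × 9 h = 1.26 kWh
aquarium heater: Runtime = 12 h/week × 6 weeks = 72 h
aquarium heater: 0.24 kW × 72 h = 17.28 kWh
desktop computer: Runtime = 2 h/day × 90 days = 180 h
desktop computer: 0.41 kW × 180 h = 73.8 kWh
Total energy = 93.14 kWh
Cost = 93.14 × $0.27 = $25.15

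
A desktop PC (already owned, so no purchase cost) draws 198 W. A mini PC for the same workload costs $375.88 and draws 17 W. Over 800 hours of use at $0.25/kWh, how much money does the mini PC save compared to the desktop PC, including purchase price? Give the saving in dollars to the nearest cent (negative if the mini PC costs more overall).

desktop PC: $0.00 + (198/1000) kW × 800 h × $0.25 = $0.00 + $39.6 = $39.6
mini PC: $375.88 + (17/1000) kW × 800 h × $0.25 = $375.88 + $3.4 = $379.28
Saving = $39.6 − $379.28 = −$339.68

-$339.68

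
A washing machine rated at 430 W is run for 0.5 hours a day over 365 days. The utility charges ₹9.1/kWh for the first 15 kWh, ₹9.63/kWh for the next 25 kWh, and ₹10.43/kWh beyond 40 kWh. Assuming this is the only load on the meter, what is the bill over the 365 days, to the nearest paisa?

₹778.54

Runtime = 0.5 h/day × 365 days = 182.5 h
Energy = 0.43 kW × 182.5 h = 78.475 kWh
Tier 1 (0–15 kWh): 15 × ₹9.1 = ₹136.5
Tier 2 (15–40 kWh): 25 × ₹9.63 = ₹240.75
Above 40 kWh: 38.475 × ₹10.43 = ₹401.29425
Bill = ₹778.54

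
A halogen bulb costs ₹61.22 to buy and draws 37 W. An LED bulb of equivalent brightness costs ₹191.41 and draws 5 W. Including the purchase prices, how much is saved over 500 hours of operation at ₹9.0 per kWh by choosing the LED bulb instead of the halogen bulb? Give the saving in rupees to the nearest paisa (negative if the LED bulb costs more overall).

₹13.81

halogen bulb: ₹61.22 + (37/1000) kW × 500 h × ₹9.0 = ₹61.22 + ₹166.5 = ₹227.72
LED bulb: ₹191.41 + (5/1000) kW × 500 h × ₹9.0 = ₹191.41 + ₹22.5 = ₹213.91
Saving = ₹227.72 − ₹213.91 = ₹13.81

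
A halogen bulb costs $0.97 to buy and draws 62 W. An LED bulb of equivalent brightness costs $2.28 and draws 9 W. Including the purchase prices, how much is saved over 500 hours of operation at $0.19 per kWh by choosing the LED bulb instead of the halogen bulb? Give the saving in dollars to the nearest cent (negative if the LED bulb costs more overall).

$3.73

halogen bulb: $0.97 + (62/1000) kW × 500 h × $0.19 = $0.97 + $5.89 = $6.86
LED bulb: $2.28 + (9/1000) kW × 500 h × $0.19 = $2.28 + $0.855 = $3.135
Saving = $6.86 − $3.135 = $3.725 → $3.73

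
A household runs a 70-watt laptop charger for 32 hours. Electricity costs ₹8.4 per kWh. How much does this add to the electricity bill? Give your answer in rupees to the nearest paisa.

Energy = 0.07 kW × 32 h = 2.24 kWh
Cost = 2.24 kWh × ₹8.4/kWh = ₹18.82

₹18.82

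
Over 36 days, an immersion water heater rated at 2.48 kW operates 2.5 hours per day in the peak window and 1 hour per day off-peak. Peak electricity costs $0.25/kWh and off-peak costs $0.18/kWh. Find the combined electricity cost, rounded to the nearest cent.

Peak energy = 2.48 kW × 2.5 h × 36 = 223.2 kWh
Off-peak energy = 2.48 kW × 1 h × 36 = 89.28 kWh
Cost = 223.2 × $0.25 + 89.28 × $0.18 = $55.8 + $16.0704 = $71.87

$71.87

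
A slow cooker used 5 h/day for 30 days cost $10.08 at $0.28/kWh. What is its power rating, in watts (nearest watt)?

Energy = $10.08 ÷ $0.28/kWh = 36 kWh
Runtime = 5 h/day × 30 days = 150 h
Power = 36 kWh ÷ 150 h = 0.24 kW = 240 W

240 W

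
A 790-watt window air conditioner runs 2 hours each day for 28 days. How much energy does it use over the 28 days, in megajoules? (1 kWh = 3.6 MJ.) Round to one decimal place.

159.3 MJ

Runtime = 2 h/day × 28 days = 56 h
Energy = 0.79 kW × 56 h = 44.24 kWh
= 44.24 × 3.6 MJ = 159.3 MJ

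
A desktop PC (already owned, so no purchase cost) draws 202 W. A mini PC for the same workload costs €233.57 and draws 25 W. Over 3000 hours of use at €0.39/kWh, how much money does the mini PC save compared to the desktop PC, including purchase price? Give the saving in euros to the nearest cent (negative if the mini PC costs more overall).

desktop PC: €0.00 + (202/1000) kW × 3000 h × €0.39 = €0.00 + €236.34 = €236.34
mini PC: €233.57 + (25/1000) kW × 3000 h × €0.39 = €233.57 + €29.25 = €262.82
Saving = €236.34 − €262.82 = −€26.48

-€26.48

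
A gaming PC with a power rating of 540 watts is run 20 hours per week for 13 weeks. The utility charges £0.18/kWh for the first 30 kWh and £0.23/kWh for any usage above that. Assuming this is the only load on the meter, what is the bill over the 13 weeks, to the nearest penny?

£30.79

Runtime = 20 h/week × 13 weeks = 260 h
Energy = 0.54 kW × 260 h = 140.4 kWh
Tier 1 (0–30 kWh): 30 × £0.18 = £5.4
Above 30 kWh: 110.4 × £0.23 = £25.392
Bill = £30.79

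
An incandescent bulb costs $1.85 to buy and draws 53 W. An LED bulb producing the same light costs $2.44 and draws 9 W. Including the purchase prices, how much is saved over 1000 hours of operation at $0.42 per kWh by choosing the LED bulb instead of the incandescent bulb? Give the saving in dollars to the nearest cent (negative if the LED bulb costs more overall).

incandescent bulb: $1.85 + (53/1000) kW × 1000 h × $0.42 = $1.85 + $22.26 = $24.11
LED bulb: $2.44 + (9/1000) kW × 1000 h × $0.42 = $2.44 + $3.78 = $6.22
Saving = $24.11 − $6.22 = $17.89

$17.89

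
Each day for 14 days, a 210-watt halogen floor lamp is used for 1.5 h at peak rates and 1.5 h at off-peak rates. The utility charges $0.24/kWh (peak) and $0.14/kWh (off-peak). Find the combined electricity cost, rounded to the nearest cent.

$1.68

Peak energy = 0.21 kW × 1.5 h × 14 = 4.41 kWh
Off-peak energy = 0.21 kW × 1.5 h × 14 = 4.41 kWh
Cost = 4.41 × $0.24 + 4.41 × $0.14 = $1.0584 + $0.6174 = $1.68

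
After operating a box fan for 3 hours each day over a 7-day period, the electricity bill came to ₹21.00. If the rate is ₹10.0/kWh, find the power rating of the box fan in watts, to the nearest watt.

100 W

Energy = ₹21.00 ÷ ₹10.0/kWh = 2.1 kWh
Runtime = 3 h/day × 7 days = 21 h
Power = 2.1 kWh ÷ 21 h = 0.1 kW = 100 W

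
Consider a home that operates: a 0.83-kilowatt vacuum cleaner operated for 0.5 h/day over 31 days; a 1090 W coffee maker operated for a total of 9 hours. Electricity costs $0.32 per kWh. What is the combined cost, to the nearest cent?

vacuum cleaner: Runtime = 0.5 h/day × 31 days = 15.5 h
vacuum cleaner: 0.83 kW × 15.5 h = 12.865 kWh
coffee maker: 1.09 kW × 9 h = 9.81 kWh
Total energy = 22.675 kWh
Cost = 22.675 × $0.32 = $7.26

$7.26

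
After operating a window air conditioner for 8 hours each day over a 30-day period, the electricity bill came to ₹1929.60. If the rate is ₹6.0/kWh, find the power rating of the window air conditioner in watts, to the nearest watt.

Energy = ₹1929.60 ÷ ₹6.0/kWh = 321.6 kWh
Runtime = 8 h/day × 30 days = 240 h
Power = 321.6 kWh ÷ 240 h = 1.34 kW = 1340 W

1340 W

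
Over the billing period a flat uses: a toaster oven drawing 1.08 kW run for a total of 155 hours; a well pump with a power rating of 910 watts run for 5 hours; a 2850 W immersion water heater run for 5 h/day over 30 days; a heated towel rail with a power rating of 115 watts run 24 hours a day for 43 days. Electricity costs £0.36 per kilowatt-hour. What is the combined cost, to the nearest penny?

£258.53

toaster oven: 1.08 kW × 155 h = 167.4 kWh
well pump: 0.91 kW × 5 h = 4.55 kWh
immersion water heater: Runtime = 5 h/day × 30 days = 150 h
immersion water heater: 2.85 kW × 150 h = 427.5 kWh
heated towel rail: Runtime = 24 h × 43 = 1032 h
heated towel rail: 0.115 kW × 1032 h = 118.68 kWh
Total energy = 718.13 kWh
Cost = 718.13 × £0.36 = £258.53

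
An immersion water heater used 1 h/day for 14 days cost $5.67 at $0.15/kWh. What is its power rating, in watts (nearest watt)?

Energy = $5.67 ÷ $0.15/kWh = 37.8 kWh
Runtime = 1 h/day × 14 days = 14 h
Power = 37.8 kWh ÷ 14 h = 2.7 kW = 2700 W

2700 W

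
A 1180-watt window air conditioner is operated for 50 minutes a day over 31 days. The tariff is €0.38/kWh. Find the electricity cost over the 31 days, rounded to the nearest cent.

€11.58

Runtime = 50 min × 31 = 1550 min = 25.833333… h
Energy = 1.18 kW × 25.833333… h = 30.483333… kWh
Cost = 30.483333… kWh × €0.38/kWh = €11.58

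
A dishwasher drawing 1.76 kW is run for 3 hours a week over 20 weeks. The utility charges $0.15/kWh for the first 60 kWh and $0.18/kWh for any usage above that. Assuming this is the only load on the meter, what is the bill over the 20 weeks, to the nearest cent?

$17.21

Runtime = 3 h/week × 20 weeks = 60 h
Energy = 1.76 kW × 60 h = 105.6 kWh
Tier 1 (0–60 kWh): 60 × $0.15 = $9
Above 60 kWh: 45.6 × $0.18 = $8.208
Bill = $17.21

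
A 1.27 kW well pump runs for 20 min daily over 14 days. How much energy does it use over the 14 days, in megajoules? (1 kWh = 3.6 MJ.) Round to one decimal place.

Runtime = 20 min × 14 = 280 min = 4.666666… h
Energy = 1.27 kW × 4.666666… h = 5.926666… kWh
= 5.926666… × 3.6 MJ = 21.3 MJ

21.3 MJ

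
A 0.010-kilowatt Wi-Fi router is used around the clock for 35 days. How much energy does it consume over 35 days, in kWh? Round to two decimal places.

Runtime = 24 h × 35 = 840 h
Energy = 0.01 kW × 840 h = 8.4 kWh

8.40 kWh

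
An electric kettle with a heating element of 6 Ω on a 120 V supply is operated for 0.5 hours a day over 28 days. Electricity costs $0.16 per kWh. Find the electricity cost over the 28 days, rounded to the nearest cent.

$5.38

Power = V²/R = 120²/6 = 2400 W = 2.4 kW
Runtime = 0.5 h/day × 28 days = 14 h
Energy = 2.4 kW × 14 h = 33.6 kWh
Cost = 33.6 kWh × $0.16/kWh = $5.38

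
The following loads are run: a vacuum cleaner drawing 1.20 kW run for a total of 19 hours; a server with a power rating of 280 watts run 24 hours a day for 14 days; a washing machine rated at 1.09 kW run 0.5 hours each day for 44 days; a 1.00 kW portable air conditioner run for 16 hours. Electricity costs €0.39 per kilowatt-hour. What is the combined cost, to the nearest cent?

vacuum cleaner: 1.2 kW × 19 h = 22.8 kWh
server: Runtime = 24 h × 14 = 336 h
server: 0.28 kW × 336 h = 94.08 kWh
washing machine: Runtime = 0.5 h/day × 44 days = 22 h
washing machine: 1.09 kW × 22 h = 23.98 kWh
portable air conditioner: 1 kW × 16 h = 16 kWh
Total energy = 156.86 kWh
Cost = 156.86 × €0.39 = €61.18

€61.18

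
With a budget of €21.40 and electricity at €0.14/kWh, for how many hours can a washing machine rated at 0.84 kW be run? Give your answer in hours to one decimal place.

Energy available = €21.40 ÷ €0.14/kWh = 152.8571 kWh
Hours = 152.8571 kWh ÷ 0.84 kW = 182.0 h

182.0 h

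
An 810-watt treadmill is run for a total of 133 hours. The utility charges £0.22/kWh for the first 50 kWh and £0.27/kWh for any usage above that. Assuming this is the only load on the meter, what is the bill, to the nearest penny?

Energy = 0.81 kW × 133 h = 107.73 kWh
Tier 1 (0–50 kWh): 50 × £0.22 = £11
Above 50 kWh: 57.73 × £0.27 = £15.5871
Bill = £26.59

£26.59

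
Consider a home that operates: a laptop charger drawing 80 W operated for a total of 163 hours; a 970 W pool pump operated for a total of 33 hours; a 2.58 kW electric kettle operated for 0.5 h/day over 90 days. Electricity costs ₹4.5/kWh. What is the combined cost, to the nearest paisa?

laptop charger: 0.08 kW × 163 h = 13.04 kWh
pool pump: 0.97 kW × 33 h = 32.01 kWh
electric kettle: Runtime = 0.5 h/day × 90 days = 45 h
electric kettle: 2.58 kW × 45 h = 116.1 kWh
Total energy = 161.15 kWh
Cost = 161.15 × ₹4.5 = ₹725.18

₹725.18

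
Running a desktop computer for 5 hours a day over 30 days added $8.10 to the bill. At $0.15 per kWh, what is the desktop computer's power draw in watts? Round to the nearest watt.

360 W

Energy = $8.10 ÷ $0.15/kWh = 54 kWh
Runtime = 5 h/day × 30 days = 150 h
Power = 54 kWh ÷ 150 h = 0.36 kW = 360 W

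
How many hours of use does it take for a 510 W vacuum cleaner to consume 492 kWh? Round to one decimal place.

Hours = 492 kWh ÷ 0.51 kW = 964.7 h

964.7 h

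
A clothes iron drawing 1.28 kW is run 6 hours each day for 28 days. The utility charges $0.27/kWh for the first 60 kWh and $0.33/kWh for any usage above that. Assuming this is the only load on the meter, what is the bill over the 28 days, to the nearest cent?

Runtime = 6 h/day × 28 days = 168 h
Energy = 1.28 kW × 168 h = 215.04 kWh
Tier 1 (0–60 kWh): 60 × $0.27 = $16.2
Above 60 kWh: 155.04 × $0.33 = $51.1632
Bill = $67.36

$67.36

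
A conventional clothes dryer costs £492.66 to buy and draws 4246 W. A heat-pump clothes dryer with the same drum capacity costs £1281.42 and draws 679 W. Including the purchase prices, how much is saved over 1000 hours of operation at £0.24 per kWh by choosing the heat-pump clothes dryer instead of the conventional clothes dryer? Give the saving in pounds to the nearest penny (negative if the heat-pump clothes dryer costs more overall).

£67.32

conventional clothes dryer: £492.66 + (4246/1000) kW × 1000 h × £0.24 = £492.66 + £1019.04 = £1511.7
heat-pump clothes dryer: £1281.42 + (679/1000) kW × 1000 h × £0.24 = £1281.42 + £162.96 = £1444.38
Saving = £1511.7 − £1444.38 = £67.32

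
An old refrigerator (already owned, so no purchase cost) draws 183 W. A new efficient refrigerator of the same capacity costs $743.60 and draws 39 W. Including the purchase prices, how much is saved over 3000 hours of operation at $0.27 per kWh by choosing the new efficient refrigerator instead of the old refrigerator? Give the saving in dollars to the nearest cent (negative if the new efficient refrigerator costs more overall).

-$626.96

old refrigerator: $0.00 + (183/1000) kW × 3000 h × $0.27 = $0.00 + $148.23 = $148.23
new efficient refrigerator: $743.60 + (39/1000) kW × 3000 h × $0.27 = $743.60 + $31.59 = $775.19
Saving = $148.23 − $775.19 = −$626.96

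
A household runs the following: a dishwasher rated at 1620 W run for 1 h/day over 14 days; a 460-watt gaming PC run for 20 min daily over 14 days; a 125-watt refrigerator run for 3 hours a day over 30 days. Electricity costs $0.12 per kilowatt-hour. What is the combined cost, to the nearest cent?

dishwasher: Runtime = 1 h/day × 14 days = 14 h
dishwasher: 1.62 kW × 14 h = 22.68 kWh
gaming PC: Runtime = 20 min × 14 = 280 min = 4.666666… h
gaming PC: 0.46 kW × 4.666666… h = 2.146666… kWh
refrigerator: Runtime = 3 h/day × 30 days = 90 h
refrigerator: 0.125 kW × 90 h = 11.25 kWh
Total energy = 36.076666… kWh
Cost = 36.076666… × $0.12 = $4.33

$4.33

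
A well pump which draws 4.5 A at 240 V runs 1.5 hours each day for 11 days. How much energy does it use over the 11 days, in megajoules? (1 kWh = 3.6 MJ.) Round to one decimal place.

64.2 MJ

Power = 4.5 A × 240 V = 1080 W = 1.08 kW
Runtime = 1.5 h/day × 11 days = 16.5 h
Energy = 1.08 kW × 16.5 h = 17.82 kWh
= 17.82 × 3.6 MJ = 64.2 MJ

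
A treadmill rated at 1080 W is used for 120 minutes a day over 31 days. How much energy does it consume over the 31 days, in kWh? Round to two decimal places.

66.96 kWh

Runtime = 120 min × 31 = 3720 min = 62 h
Energy = 1.08 kW × 62 h = 66.96 kWh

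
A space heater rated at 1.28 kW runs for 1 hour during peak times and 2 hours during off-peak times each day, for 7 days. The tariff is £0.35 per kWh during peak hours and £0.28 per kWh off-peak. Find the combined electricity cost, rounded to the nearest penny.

Peak energy = 1.28 kW × 1 h × 7 = 8.96 kWh
Off-peak energy = 1.28 kW × 2 h × 7 = 17.92 kWh
Cost = 8.96 × £0.35 + 17.92 × £0.28 = £3.136 + £5.0176 = £8.15

£8.15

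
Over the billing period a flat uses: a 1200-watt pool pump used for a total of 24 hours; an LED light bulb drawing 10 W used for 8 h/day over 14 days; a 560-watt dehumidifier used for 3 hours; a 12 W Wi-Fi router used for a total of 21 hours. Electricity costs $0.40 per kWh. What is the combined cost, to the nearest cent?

pool pump: 1.2 kW × 24 h = 28.8 kWh
LED light bulb: Runtime = 8 h/day × 14 days = 112 h
LED light bulb: 0.01 kW × 112 h = 1.12 kWh
dehumidifier: 0.56 kW × 3 h = 1.68 kWh
Wi-Fi router: 0.012 kW × 21 h = 0.252 kWh
Total energy = 31.852 kWh
Cost = 31.852 × $0.40 = $12.74

$12.74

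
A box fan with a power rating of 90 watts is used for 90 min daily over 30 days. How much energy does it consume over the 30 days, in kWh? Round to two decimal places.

Runtime = 90 min × 30 = 2700 min = 45 h
Energy = 0.09 kW × 45 h = 4.05 kWh

4.05 kWh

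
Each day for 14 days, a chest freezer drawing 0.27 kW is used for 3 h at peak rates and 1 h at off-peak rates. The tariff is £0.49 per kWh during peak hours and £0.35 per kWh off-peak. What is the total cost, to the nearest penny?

£6.88

Peak energy = 0.27 kW × 3 h × 14 = 11.34 kWh
Off-peak energy = 0.27 kW × 1 h × 14 = 3.78 kWh
Cost = 11.34 × £0.49 + 3.78 × £0.35 = £5.5566 + £1.323 = £6.88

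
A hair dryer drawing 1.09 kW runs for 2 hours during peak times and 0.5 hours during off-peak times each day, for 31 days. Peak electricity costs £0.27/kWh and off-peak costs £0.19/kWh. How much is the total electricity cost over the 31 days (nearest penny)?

Peak energy = 1.09 kW × 2 h × 31 = 67.58 kWh
Off-peak energy = 1.09 kW × 0.5 h × 31 = 16.895 kWh
Cost = 67.58 × £0.27 + 16.895 × £0.19 = £18.2466 + £3.21005 = £21.46

£21.46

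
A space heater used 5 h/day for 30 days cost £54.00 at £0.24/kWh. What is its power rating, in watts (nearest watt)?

Energy = £54.00 ÷ £0.24/kWh = 225 kWh
Runtime = 5 h/day × 30 days = 150 h
Power = 225 kWh ÷ 150 h = 1.5 kW = 1500 W

1500 W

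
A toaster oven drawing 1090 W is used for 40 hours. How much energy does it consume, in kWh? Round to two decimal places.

43.60 kWh

Energy = 1.09 kW × 40 h = 43.6 kWh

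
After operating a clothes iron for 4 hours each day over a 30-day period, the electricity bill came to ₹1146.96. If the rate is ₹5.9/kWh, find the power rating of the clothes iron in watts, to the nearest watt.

Energy = ₹1146.96 ÷ ₹5.9/kWh = 194.4 kWh
Runtime = 4 h/day × 30 days = 120 h
Power = 194.4 kWh ÷ 120 h = 1.62 kW = 1620 W

1620 W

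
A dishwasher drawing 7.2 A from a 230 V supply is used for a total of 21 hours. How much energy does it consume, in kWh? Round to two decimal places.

34.78 kWh

Power = 7.2 A × 230 V = 1656 W = 1.656 kW
Energy = 1.656 kW × 21 h = 34.776 kWh ≈ 34.78 kWh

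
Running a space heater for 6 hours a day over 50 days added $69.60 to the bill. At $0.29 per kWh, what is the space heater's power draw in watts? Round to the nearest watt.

Energy = $69.60 ÷ $0.29/kWh = 240 kWh
Runtime = 6 h/day × 50 days = 300 h
Power = 240 kWh ÷ 300 h = 0.8 kW = 800 W

800 W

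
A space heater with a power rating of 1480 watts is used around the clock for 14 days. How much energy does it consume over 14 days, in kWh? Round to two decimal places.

497.28 kWh

Runtime = 24 h × 14 = 336 h
Energy = 1.48 kW × 336 h = 497.28 kWh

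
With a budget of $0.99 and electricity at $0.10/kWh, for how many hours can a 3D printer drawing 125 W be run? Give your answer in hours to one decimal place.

79.2 h

Energy available = $0.99 ÷ $0.10/kWh = 9.9 kWh
Hours = 9.9 kWh ÷ 0.125 kW = 79.2 h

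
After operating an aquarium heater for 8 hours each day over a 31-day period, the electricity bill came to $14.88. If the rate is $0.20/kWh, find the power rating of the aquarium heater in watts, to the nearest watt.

300 W

Energy = $14.88 ÷ $0.20/kWh = 74.4 kWh
Runtime = 8 h/day × 31 days = 248 h
Power = 74.4 kWh ÷ 248 h = 0.3 kW = 300 W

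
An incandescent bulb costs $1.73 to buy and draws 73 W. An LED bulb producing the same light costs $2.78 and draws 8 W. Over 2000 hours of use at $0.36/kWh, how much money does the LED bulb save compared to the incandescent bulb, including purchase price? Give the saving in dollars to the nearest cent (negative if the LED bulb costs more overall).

incandescent bulb: $1.73 + (73/1000) kW × 2000 h × $0.36 = $1.73 + $52.56 = $54.29
LED bulb: $2.78 + (8/1000) kW × 2000 h × $0.36 = $2.78 + $5.76 = $8.54
Saving = $54.29 − $8.54 = $45.75

$45.75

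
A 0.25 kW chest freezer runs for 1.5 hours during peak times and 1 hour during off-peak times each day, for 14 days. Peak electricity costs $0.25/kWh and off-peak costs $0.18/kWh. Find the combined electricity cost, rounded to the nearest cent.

Peak energy = 0.25 kW × 1.5 h × 14 = 5.25 kWh
Off-peak energy = 0.25 kW × 1 h × 14 = 3.5 kWh
Cost = 5.25 × $0.25 + 3.5 × $0.18 = $1.3125 + $0.63 = $1.94

$1.94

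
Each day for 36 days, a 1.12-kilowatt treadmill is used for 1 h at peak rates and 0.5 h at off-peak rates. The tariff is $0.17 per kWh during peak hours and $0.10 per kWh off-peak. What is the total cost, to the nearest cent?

$8.87

Peak energy = 1.12 kW × 1 h × 36 = 40.32 kWh
Off-peak energy = 1.12 kW × 0.5 h × 36 = 20.16 kWh
Cost = 40.32 × $0.17 + 20.16 × $0.10 = $6.8544 + $2.016 = $8.87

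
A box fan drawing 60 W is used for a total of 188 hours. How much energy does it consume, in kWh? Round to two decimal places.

Energy = 0.06 kW × 188 h = 11.28 kWh

11.28 kWh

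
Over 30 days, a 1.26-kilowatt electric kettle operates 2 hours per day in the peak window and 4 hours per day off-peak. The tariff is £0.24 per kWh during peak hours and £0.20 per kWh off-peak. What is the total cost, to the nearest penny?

£48.38

Peak energy = 1.26 kW × 2 h × 30 = 75.6 kWh
Off-peak energy = 1.26 kW × 4 h × 30 = 151.2 kWh
Cost = 75.6 × £0.24 + 151.2 × £0.20 = £18.144 + £30.24 = £48.38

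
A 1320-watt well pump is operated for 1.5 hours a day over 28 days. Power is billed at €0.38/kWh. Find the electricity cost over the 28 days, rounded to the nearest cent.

Runtime = 1.5 h/day × 28 days = 42 h
Energy = 1.32 kW × 42 h = 55.44 kWh
Cost = 55.44 kWh × €0.38/kWh = €21.07

€21.07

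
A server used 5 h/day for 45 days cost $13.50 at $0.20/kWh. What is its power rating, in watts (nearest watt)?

300 W

Energy = $13.50 ÷ $0.20/kWh = 67.5 kWh
Runtime = 5 h/day × 45 days = 225 h
Power = 67.5 kWh ÷ 225 h = 0.3 kW = 300 W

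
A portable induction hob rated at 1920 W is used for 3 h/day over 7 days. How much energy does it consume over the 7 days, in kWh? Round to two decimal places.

40.32 kWh

Runtime = 3 h/day × 7 days = 21 h
Energy = 1.92 kW × 21 h = 40.32 kWh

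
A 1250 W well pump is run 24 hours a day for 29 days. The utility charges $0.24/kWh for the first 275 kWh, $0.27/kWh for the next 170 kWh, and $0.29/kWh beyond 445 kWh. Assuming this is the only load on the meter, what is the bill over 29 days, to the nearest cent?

Runtime = 24 h × 29 = 696 h
Energy = 1.25 kW × 696 h = 870 kWh
Tier 1 (0–275 kWh): 275 × $0.24 = $66
Tier 2 (275–445 kWh): 170 × $0.27 = $45.9
Above 445 kWh: 425 × $0.29 = $123.25
Bill = $235.15

$235.15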